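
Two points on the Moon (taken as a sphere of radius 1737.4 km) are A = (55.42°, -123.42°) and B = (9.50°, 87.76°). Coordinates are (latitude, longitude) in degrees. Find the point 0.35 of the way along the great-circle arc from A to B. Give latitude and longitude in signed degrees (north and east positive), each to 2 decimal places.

70.19°, 148.89°

The central angle between A and B is δ = 1.9209 rad.
With f = 0.35, the slerp weights are sin((1−f)δ)/sin δ = 1.0098 and sin(fδ)/sin δ = 0.6630.
Weighted sum of the unit vectors: (1.0098)·(-0.3126,-0.4737,0.8233) + (0.6630)·(0.0385,0.9855,0.1650) = (-0.2901, 0.1751, 0.9408).
Converting back: φ = atan2(z, √(x²+y²)) = 70.19°, λ = atan2(y, x) = 148.89°.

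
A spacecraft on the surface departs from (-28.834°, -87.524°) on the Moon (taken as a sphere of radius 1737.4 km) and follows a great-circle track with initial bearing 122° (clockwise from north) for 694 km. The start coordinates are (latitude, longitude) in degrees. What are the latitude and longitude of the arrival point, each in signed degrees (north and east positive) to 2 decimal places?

-38.67°, -62.54°

Angular distance δ = d/R = 694/1737.4 = 0.39945 rad; initial bearing θ = 2.1293 rad.
sin φ₂ = sin φ₁ cos δ + cos φ₁ sin δ cos θ = (-0.4823)(0.9213) + (0.8760)(0.3889)(-0.5299) = -0.6248, so φ₂ = -38.67°.
Δλ = atan2(sin θ sin δ cos φ₁, cos δ − sin φ₁ sin φ₂) = atan2(0.2889, 0.6199) = 24.988°.
λ₂ = -87.524° + 24.988° = -62.54°.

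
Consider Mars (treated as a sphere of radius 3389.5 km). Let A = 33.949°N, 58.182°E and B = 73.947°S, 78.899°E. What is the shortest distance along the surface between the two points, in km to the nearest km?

With latitudes φ₁ = 33.949°, φ₂ = -73.947° and longitude difference Δλ = 20.717°:
cos c = sin φ₁ sin φ₂ + cos φ₁ cos φ₂ cos Δλ = (0.5585)(-0.9610) + (0.8295)(0.2765)(0.9353) = -0.32212,
so c = arccos(-0.32212) = 1.89877 rad.
Distance = R·c = 3389.5 × 1.8988 ≈ 6436 km.

6436 km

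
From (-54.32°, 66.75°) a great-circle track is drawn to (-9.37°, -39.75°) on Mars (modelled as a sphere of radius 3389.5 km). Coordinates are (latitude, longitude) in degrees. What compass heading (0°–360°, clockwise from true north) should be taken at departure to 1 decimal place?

251.2°

With φ₁ = -0.9481, φ₂ = -0.1635, Δλ = -1.8588 rad, the forward-azimuth formula gives
θ = atan2( sin Δλ cos φ₂ , cos φ₁ sin φ₂ − sin φ₁ cos φ₂ cos Δλ ) = atan2(-0.9460, -0.3226) = -108.83°.
Adding 360° brings this into [0°, 360°): 251.2°.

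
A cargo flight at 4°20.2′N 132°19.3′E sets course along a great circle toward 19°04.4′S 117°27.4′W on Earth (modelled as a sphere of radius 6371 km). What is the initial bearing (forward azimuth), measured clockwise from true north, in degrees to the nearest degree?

109°

Δλ = 110.222° = 1.9237 rad.
y = sin Δλ · cos φ₂ = (0.9384)(0.9451) = 0.8868
x = cos φ₁ sin φ₂ − sin φ₁ cos φ₂ cos Δλ = (0.9971)(-0.3268) − (0.0756)(0.9451)(-0.3457) = -0.3011
θ = atan2(y, x) = 108.76°, so the bearing is 109°.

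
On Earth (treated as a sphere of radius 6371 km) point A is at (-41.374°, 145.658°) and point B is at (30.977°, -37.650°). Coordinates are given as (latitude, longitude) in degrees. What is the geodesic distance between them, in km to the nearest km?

18822 km

Let φ₁ = -0.7221 rad, φ₂ = 0.5407 rad, and Δλ = 3.0839 rad.
Haversine: a = sin²(Δφ/2) + cos φ₁ cos φ₂ sin²(Δλ/2) = 0.3484 + (0.7504)(0.8574)(0.9992) = 0.99125.
Central angle c = 2·arcsin(√a) = 2.95428 rad.
Distance = R·c = 6371 × 2.9543 ≈ 18822 km.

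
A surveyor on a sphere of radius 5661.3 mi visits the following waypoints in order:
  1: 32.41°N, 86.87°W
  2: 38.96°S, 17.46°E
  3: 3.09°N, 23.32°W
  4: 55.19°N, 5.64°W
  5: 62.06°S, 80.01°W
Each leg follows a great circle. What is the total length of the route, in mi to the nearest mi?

35684 mi

Leg 1→2: central angle 2.0938 rad, distance 11853.7 mi.
Leg 2→3: central angle 0.9836 rad, distance 5568.3 mi.
Leg 3→4: central angle 0.9430 rad, distance 5338.6 mi.
Leg 4→5: central angle 2.2827 rad, distance 12923.1 mi.
Total: 11853.7 + 5568.3 + 5338.6 + 12923.1 ≈ 35684 mi.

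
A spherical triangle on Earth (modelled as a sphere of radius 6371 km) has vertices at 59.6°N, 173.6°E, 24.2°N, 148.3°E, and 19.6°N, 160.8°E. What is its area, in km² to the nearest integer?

Side lengths (central angles): a = 0.2176, b = 0.7164, c = 0.6906 rad; semiperimeter s = 0.8123.
By l'Huilier's theorem, tan(E/4) = √[tan(s/2) tan((s−a)/2) tan((s−b)/2) tan((s−c)/2)], giving spherical excess E = 0.0785 rad.
Area = E·R² = 0.0785 × (6371)² ≈ 3187038 km².

3187038 km²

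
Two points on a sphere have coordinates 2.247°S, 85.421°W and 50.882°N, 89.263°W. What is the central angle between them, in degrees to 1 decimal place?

With latitudes φ₁ = -2.247°, φ₂ = 50.882° and longitude difference Δλ = -3.842°:
cos c = sin φ₁ sin φ₂ + cos φ₁ cos φ₂ cos Δλ = (-0.0392)(0.7758) + (0.9992)(0.6309)(0.9978) = 0.59860,
so c = arccos(0.59860) = 0.92905 rad.
So the angular separation is 53.2°.

53.2°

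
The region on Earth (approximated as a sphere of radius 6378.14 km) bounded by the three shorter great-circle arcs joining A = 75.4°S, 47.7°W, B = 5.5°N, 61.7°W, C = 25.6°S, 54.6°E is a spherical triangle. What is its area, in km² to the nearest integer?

Side lengths (central angles): a = 2.0254, b = 1.1921, c = 1.4195 rad; semiperimeter s = 2.3185.
By l'Huilier's theorem, tan(E/4) = √[tan(s/2) tan((s−a)/2) tan((s−b)/2) tan((s−c)/2)], giving spherical excess E = 1.2423 rad.
Area = E·R² = 1.2423 × (6378.14)² ≈ 50539162 km².

50539162 km²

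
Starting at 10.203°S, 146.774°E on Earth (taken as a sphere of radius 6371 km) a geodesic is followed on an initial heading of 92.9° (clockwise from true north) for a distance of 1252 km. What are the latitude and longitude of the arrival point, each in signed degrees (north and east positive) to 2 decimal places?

-10.57°, 158.22°

Angular distance δ = d/R = 1252/6371 = 0.19652 rad; initial bearing θ = 1.6214 rad.
sin φ₂ = sin φ₁ cos δ + cos φ₁ sin δ cos θ = (-0.1771)(0.9808) + (0.9842)(0.1953)(-0.0506) = -0.1834, so φ₂ = -10.57°.
Δλ = atan2(sin θ sin δ cos φ₁, cos δ − sin φ₁ sin φ₂) = atan2(0.1919, 0.9483) = 11.442°.
λ₂ = 146.774° + 11.442° = 158.22°.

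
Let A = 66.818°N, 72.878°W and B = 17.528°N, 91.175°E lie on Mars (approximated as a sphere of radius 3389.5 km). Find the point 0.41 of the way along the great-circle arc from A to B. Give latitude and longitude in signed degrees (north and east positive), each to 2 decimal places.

Central angle δ = 1.6550 rad. Interpolating on the sphere with fraction f = 0.41:
P = [sin((1−f)δ)·A + sin(fδ)·B] / sin δ = 0.8314·A + 0.6299·B in Cartesian coordinates,
giving P = (0.0840, 0.2877, 0.9540), i.e. latitude 72.56°, longitude 73.72°.

72.56°, 73.72°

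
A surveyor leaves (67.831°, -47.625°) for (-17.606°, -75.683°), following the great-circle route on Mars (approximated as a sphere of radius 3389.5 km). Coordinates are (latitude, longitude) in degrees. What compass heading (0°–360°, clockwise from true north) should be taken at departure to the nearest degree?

With φ₁ = 1.1839, φ₂ = -0.3073, Δλ = -0.4897 rad, the forward-azimuth formula gives
θ = atan2( sin Δλ cos φ₂ , cos φ₁ sin φ₂ − sin φ₁ cos φ₂ cos Δλ ) = atan2(-0.4483, -0.8931) = -153.34°.
Adding 360° brings this into [0°, 360°): 207°.

207°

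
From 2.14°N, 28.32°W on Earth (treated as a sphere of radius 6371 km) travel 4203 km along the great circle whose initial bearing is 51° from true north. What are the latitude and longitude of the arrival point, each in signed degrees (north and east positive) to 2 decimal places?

Angular distance δ = d/R = 4203/6371 = 0.65971 rad; initial bearing θ = 0.8901 rad.
sin φ₂ = sin φ₁ cos δ + cos φ₁ sin δ cos θ = (0.0373)(0.7902) + (0.9993)(0.6129)(0.6293) = 0.4149, so φ₂ = 24.52°.
Δλ = atan2(sin θ sin δ cos φ₁, cos δ − sin φ₁ sin φ₂) = atan2(0.4760, 0.7747) = 31.567°.
λ₂ = -28.320° + 31.567° = 3.25°.

24.52°, 3.25°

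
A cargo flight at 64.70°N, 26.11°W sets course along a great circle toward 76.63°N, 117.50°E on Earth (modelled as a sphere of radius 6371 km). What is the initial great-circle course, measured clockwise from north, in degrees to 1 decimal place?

Δλ = 143.610° = 2.5065 rad.
y = sin Δλ · cos φ₂ = (0.5933)(0.2312) = 0.1372
x = cos φ₁ sin φ₂ − sin φ₁ cos φ₂ cos Δλ = (0.4274)(0.9729) − (0.9041)(0.2312)(-0.8050) = 0.5841
θ = atan2(y, x) = 13.22°, so the bearing is 13.2°.

13.2°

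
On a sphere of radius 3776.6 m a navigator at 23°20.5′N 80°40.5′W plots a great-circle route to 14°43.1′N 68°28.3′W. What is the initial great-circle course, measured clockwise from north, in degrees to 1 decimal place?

124.6°

Δλ = 12.203° = 0.2130 rad.
y = sin Δλ · cos φ₂ = (0.2114)(0.9672) = 0.2044
x = cos φ₁ sin φ₂ − sin φ₁ cos φ₂ cos Δλ = (0.9182)(0.2541) − (0.3962)(0.9672)(0.9774) = -0.1413
θ = atan2(y, x) = 124.65°, so the bearing is 124.6°.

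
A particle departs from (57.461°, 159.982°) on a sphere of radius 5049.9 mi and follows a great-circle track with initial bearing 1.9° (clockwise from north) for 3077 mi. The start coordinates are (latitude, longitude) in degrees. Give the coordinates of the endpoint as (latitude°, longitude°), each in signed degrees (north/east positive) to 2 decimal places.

87.40°, -44.78°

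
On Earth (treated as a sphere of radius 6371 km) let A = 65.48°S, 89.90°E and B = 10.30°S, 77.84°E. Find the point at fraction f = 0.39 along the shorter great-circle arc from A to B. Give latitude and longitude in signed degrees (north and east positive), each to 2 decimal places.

-44.10°, 82.53°

The central angle between A and B is δ = 0.9740 rad.
With f = 0.39, the slerp weights are sin((1−f)δ)/sin δ = 0.6768 and sin(fδ)/sin δ = 0.4483.
Weighted sum of the unit vectors: (0.6768)·(0.0007,0.4150,-0.9098) + (0.4483)·(0.2072,0.9618,-0.1788) = (0.0934, 0.7120, -0.6959).
Converting back: φ = atan2(z, √(x²+y²)) = -44.10°, λ = atan2(y, x) = 82.53°.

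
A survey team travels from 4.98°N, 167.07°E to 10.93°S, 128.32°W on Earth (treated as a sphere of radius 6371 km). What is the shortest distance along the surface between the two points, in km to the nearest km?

7365 km

In radians: φ₁ = 0.0869, φ₂ = -0.1908, Δλ = 64.610° = 1.1277 rad.
cos c = sin φ₁ sin φ₂ + cos φ₁ cos φ₂ cos Δλ = (0.0868)(-0.1896) + (0.9962)(0.9819)(0.4288) = 0.40295,
so c = arccos(0.40295) = 1.15606 rad.
Distance = R·c = 6371 × 1.1561 ≈ 7365 km.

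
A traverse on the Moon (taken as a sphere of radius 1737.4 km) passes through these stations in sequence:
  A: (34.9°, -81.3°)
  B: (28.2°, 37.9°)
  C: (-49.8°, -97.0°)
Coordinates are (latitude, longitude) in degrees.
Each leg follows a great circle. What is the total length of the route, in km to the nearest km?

7108 km

Leg A→B: central angle 1.6531 rad, distance 2872.2 km.
Leg B→C: central angle 2.4379 rad, distance 4235.6 km.
Total: 2872.2 + 4235.6 ≈ 7108 km.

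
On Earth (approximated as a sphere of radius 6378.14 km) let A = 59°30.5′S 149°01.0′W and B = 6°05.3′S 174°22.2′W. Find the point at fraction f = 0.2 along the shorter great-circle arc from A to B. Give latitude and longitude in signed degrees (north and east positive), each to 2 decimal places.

-49.35°, -157.87°

Central angle δ = 0.9916 rad. Interpolating on the sphere with fraction f = 0.2:
P = [sin((1−f)δ)·A + sin(fδ)·B] / sin δ = 0.8515·A + 0.2354·B in Cartesian coordinates,
giving P = (-0.6034, -0.2454, -0.7587), i.e. latitude -49.35°, longitude -157.87°.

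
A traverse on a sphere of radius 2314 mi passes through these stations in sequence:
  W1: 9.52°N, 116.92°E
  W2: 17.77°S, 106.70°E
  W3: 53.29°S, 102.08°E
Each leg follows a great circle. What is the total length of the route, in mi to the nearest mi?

2617 mi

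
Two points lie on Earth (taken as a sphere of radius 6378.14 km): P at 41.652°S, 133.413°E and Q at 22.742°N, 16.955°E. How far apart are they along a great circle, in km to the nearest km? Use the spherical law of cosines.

Let φ₁ = -0.7270 rad, φ₂ = 0.3969 rad, and Δλ = -2.0326 rad.
cos c = sin φ₁ sin φ₂ + cos φ₁ cos φ₂ cos Δλ = (-0.6646)(0.3866) + (0.7472)(0.9223)(-0.4455) = -0.56395,
so c = arccos(-0.56395) = 2.16996 rad.
Distance = R·c = 6378.14 × 2.1700 ≈ 13840 km.

13840 km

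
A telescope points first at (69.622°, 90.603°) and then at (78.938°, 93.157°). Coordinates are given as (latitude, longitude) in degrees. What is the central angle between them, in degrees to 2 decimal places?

9.34°

With latitudes φ₁ = 69.622°, φ₂ = 78.938° and longitude difference Δλ = 2.554°:
cos c = sin φ₁ sin φ₂ + cos φ₁ cos φ₂ cos Δλ = (0.9374)(0.9814) + (0.3482)(0.1919)(0.9990) = 0.98674,
so c = arccos(0.98674) = 0.16300 rad.
So the angular separation is 9.34°.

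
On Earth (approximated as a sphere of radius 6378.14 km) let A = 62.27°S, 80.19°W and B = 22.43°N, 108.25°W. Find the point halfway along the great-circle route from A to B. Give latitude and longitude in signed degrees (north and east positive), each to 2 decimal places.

-20.42°, -98.94°

Central angle δ = 1.5290 rad. Interpolating on the sphere with fraction f = 0.5:
P = [sin((1−f)δ)·A + sin(fδ)·B] / sin δ = 0.6928·A + 0.6928·B in Cartesian coordinates,
giving P = (-0.1456, -0.9258, -0.3489), i.e. latitude -20.42°, longitude -98.94°.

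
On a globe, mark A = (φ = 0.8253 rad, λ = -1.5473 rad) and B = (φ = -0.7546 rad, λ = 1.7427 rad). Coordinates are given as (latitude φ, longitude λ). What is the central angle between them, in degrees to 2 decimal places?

With latitudes φ₁ = 47.286°, φ₂ = -43.235° and longitude difference Δλ = -171.497°:
Haversine: a = sin²(Δφ/2) + cos φ₁ cos φ₂ sin²(Δλ/2) = 0.5046 + (0.6783)(0.7285)(0.9945) = 0.99603.
Central angle c = 2·arcsin(√a) = 3.01557 rad.
So the angular separation is 172.78°.

172.78°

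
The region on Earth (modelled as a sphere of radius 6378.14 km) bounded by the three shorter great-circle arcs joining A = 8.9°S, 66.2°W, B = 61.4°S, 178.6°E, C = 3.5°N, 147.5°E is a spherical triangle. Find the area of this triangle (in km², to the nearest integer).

64617619 km²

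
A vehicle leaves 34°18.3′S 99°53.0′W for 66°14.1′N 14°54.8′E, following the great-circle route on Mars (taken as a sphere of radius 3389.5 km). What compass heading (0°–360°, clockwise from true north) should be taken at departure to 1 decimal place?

29.0°

Δλ = 114.797° = 2.0036 rad.
y = sin Δλ · cos φ₂ = (0.9078)(0.4030) = 0.3658
x = cos φ₁ sin φ₂ − sin φ₁ cos φ₂ cos Δλ = (0.8260)(0.9152) − (-0.5636)(0.4030)(-0.4194) = 0.6608
θ = atan2(y, x) = 28.97°, so the bearing is 29.0°.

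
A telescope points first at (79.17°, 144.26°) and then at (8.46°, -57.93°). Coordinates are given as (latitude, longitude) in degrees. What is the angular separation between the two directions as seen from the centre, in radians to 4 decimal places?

Let φ₁ = 1.3818 rad, φ₂ = 0.1477 rad, and Δλ = 2.7543 rad.
Haversine: a = sin²(Δφ/2) + cos φ₁ cos φ₂ sin²(Δλ/2) = 0.3348 + (0.1879)(0.9891)(0.9630) = 0.51379.
Central angle c = 2·arcsin(√a) = 1.59839 rad.
So the angular separation is 1.5984 rad.

1.5984 rad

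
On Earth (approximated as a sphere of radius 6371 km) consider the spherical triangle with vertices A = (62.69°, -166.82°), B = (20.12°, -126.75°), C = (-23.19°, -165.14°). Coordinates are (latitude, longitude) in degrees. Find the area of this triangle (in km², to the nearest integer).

Side lengths (central angles): a = 0.9991, b = 1.4991, c = 0.8824 rad; semiperimeter s = 1.6903.
By l'Huilier's theorem, tan(E/4) = √[tan(s/2) tan((s−a)/2) tan((s−b)/2) tan((s−c)/2)], giving spherical excess E = 0.5131 rad.
Area = E·R² = 0.5131 × (6371)² ≈ 20825966 km².

20825966 km²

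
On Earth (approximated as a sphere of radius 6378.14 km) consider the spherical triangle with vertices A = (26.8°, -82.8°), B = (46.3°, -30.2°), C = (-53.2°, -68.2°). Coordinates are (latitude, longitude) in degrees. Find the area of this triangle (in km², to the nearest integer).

29325444 km²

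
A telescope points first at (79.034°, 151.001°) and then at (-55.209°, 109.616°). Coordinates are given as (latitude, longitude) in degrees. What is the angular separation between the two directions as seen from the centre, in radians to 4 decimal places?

2.3816 rad

Let φ₁ = 1.3794 rad, φ₂ = -0.9636 rad, and Δλ = -0.7223 rad.
Haversine: a = sin²(Δφ/2) + cos φ₁ cos φ₂ sin²(Δλ/2) = 0.8489 + (0.1902)(0.5706)(0.1249) = 0.86240.
Central angle c = 2·arcsin(√a) = 2.38155 rad.
So the angular separation is 2.3816 rad.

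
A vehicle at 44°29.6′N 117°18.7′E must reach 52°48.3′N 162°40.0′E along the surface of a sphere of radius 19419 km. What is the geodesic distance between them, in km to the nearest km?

10350 km

Let φ₁ = 0.7766 rad, φ₂ = 0.9216 rad, and Δλ = 0.7916 rad.
cos c = sin φ₁ sin φ₂ + cos φ₁ cos φ₂ cos Δλ = (0.7008)(0.7966) + (0.7133)(0.6045)(0.7027) = 0.86130,
so c = arccos(0.86130) = 0.53298 rad.
Distance = R·c = 19419 × 0.5330 ≈ 10350 km.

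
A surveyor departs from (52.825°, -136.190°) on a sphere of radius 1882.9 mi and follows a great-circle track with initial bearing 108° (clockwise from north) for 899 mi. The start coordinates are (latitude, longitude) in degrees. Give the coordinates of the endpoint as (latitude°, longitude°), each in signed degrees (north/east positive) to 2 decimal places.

Angular distance δ = d/R = 899/1882.9 = 0.47745 rad; initial bearing θ = 1.8850 rad.
sin φ₂ = sin φ₁ cos δ + cos φ₁ sin δ cos θ = (0.7968)(0.8882) + (0.6043)(0.4595)(-0.3090) = 0.6219, so φ₂ = 38.45°.
Δλ = atan2(sin θ sin δ cos φ₁, cos δ − sin φ₁ sin φ₂) = atan2(0.2641, 0.3927) = 33.922°.
λ₂ = -136.190° + 33.922° = -102.27°.

38.45°, -102.27°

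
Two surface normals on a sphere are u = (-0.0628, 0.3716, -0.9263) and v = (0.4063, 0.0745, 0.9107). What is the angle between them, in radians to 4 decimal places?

u·v = -0.8414; |u| = 1.0000, |v| = 1.0000.
cos θ = (u·v)/(|u||v|) = -0.8414, so θ = 2.5706 rad.

2.5706 rad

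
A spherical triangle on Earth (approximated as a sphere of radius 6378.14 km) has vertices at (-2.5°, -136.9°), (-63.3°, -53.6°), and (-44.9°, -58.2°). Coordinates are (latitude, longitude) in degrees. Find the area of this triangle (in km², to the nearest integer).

Side lengths (central angles): a = 0.3244, b = 1.4005, c = 1.4793 rad; semiperimeter s = 1.6021.
By l'Huilier's theorem, tan(E/4) = √[tan(s/2) tan((s−a)/2) tan((s−b)/2) tan((s−c)/2)], giving spherical excess E = 0.2757 rad.
Area = E·R² = 0.2757 × (6378.14)² ≈ 11214405 km².

11214405 km²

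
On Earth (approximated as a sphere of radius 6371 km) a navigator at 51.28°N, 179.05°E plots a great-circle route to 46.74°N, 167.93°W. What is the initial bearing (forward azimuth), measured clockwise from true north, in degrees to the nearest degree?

113°

Δλ = 13.020° = 0.2272 rad.
y = sin Δλ · cos φ₂ = (0.2253)(0.6853) = 0.1544
x = cos φ₁ sin φ₂ − sin φ₁ cos φ₂ cos Δλ = (0.6255)(0.7283) − (0.7802)(0.6853)(0.9743) = -0.0654
θ = atan2(y, x) = 112.96°, so the bearing is 113°.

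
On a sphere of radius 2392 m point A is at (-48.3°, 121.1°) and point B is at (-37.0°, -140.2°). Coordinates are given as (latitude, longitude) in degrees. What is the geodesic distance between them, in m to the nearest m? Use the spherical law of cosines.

2853 m

With latitudes φ₁ = -48.300°, φ₂ = -37.000° and longitude difference Δλ = 98.700°:
cos c = sin φ₁ sin φ₂ + cos φ₁ cos φ₂ cos Δλ = (-0.7466)(-0.6018) + (0.6652)(0.7986)(-0.1513) = 0.36898,
so c = arccos(0.36898) = 1.19289 rad.
Distance = R·c = 2392 × 1.1929 ≈ 2853 m.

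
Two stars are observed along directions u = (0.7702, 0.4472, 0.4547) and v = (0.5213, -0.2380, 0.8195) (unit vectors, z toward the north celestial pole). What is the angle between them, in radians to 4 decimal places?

u·v = 0.6677; |u| = 1.0000, |v| = 1.0000.
cos θ = (u·v)/(|u||v|) = 0.6677, so θ = 0.8397 rad.

0.8397 rad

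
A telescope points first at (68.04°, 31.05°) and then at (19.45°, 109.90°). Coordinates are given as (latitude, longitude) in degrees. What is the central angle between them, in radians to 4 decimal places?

1.1842 rad

In radians: φ₁ = 1.1875, φ₂ = 0.3395, Δλ = 78.850° = 1.3762 rad.
Haversine: a = sin²(Δφ/2) + cos φ₁ cos φ₂ sin²(Δλ/2) = 0.1693 + (0.3740)(0.9429)(0.4033) = 0.31149.
Central angle c = 2·arcsin(√a) = 1.18423 rad.
So the angular separation is 1.1842 rad.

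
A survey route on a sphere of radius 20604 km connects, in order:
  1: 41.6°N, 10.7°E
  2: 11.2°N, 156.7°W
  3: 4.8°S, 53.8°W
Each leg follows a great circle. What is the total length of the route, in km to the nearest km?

82530 km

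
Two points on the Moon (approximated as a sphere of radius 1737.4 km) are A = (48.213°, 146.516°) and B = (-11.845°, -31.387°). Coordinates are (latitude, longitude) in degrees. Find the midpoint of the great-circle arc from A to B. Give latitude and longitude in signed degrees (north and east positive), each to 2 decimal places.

59.86°, -26.93°

The central angle between A and B is δ = 2.5061 rad.
With f = 0.5, the slerp weights are sin((1−f)δ)/sin δ = 1.6004 and sin(fδ)/sin δ = 1.6004.
Weighted sum of the unit vectors: (1.6004)·(-0.5558,0.3676,0.7456) + (1.6004)·(0.8355,-0.5097,-0.2053) = (0.4477, -0.2274, 0.8648).
Converting back: φ = atan2(z, √(x²+y²)) = 59.86°, λ = atan2(y, x) = -26.93°.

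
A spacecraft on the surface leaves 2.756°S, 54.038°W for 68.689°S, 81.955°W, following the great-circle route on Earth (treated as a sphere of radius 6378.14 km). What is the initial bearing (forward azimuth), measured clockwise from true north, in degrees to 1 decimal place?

Δλ = -27.917° = -0.4872 rad.
y = sin Δλ · cos φ₂ = (-0.4682)(0.3634) = -0.1702
x = cos φ₁ sin φ₂ − sin φ₁ cos φ₂ cos Δλ = (0.9988)(-0.9316) − (-0.0481)(0.3634)(0.8836) = -0.9151
θ = atan2(y, x) = -169.47°; adding 360° gives 190.5°.

190.5°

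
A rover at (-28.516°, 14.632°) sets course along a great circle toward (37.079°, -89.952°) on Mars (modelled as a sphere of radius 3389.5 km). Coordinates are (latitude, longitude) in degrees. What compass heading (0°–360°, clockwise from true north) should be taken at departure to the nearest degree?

299°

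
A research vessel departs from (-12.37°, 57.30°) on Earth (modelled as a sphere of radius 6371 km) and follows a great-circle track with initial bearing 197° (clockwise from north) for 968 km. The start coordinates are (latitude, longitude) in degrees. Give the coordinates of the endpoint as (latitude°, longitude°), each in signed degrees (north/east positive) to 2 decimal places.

Angular distance δ = d/R = 968/6371 = 0.15194 rad; initial bearing θ = 3.4383 rad.
sin φ₂ = sin φ₁ cos δ + cos φ₁ sin δ cos θ = (-0.2142)(0.9885) + (0.9768)(0.1514)(-0.9563) = -0.3531, so φ₂ = -20.68°.
Δλ = atan2(sin θ sin δ cos φ₁, cos δ − sin φ₁ sin φ₂) = atan2(-0.0432, 0.9128) = -2.711°.
λ₂ = 57.300° − 2.711° = 54.59°.

-20.68°, 54.59°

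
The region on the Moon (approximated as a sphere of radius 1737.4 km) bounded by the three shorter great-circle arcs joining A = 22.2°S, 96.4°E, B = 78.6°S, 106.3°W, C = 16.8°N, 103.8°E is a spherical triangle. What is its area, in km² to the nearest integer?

Side lengths (central angles): a = 2.0342, b = 0.6923, c = 1.3678 rad; semiperimeter s = 2.0472.
By l'Huilier's theorem, tan(E/4) = √[tan(s/2) tan((s−a)/2) tan((s−b)/2) tan((s−c)/2)], giving spherical excess E = 0.2198 rad.
Area = E·R² = 0.2198 × (1737.4)² ≈ 663391 km².

663391 km²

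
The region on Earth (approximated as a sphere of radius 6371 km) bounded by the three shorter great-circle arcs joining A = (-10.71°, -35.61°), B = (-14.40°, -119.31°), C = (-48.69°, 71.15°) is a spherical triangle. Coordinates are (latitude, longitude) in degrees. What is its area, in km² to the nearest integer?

75494687 km²

Side lengths (central angles): a = 2.0286, b = 1.6183, c = 1.4196 rad; semiperimeter s = 2.5332.
By l'Huilier's theorem, tan(E/4) = √[tan(s/2) tan((s−a)/2) tan((s−b)/2) tan((s−c)/2)], giving spherical excess E = 1.8599 rad.
Area = E·R² = 1.8599 × (6371)² ≈ 75494687 km².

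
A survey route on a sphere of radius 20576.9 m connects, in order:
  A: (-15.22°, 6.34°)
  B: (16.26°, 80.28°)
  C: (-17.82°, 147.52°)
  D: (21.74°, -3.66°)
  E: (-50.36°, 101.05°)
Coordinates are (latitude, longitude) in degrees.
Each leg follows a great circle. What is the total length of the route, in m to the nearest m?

151698 m

Leg A→B: central angle 1.3870 rad, distance 28540.3 m.
Leg B→C: central angle 1.2996 rad, distance 26741.6 m.
Leg C→D: central angle 2.6641 rad, distance 54818.0 m.
Leg D→E: central angle 2.0216 rad, distance 41598.6 m.
Total: 28540.3 + 26741.6 + 54818.0 + 41598.6 ≈ 151698 m.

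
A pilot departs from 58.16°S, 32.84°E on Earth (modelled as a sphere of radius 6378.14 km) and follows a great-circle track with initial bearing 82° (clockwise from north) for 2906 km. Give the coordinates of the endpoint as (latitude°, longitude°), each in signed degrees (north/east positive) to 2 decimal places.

Angular distance δ = d/R = 2906/6378.14 = 0.45562 rad; initial bearing θ = 1.4312 rad.
sin φ₂ = sin φ₁ cos δ + cos φ₁ sin δ cos θ = (-0.8495)(0.8980) + (0.5275)(0.4400)(0.1392) = -0.7306, so φ₂ = -46.93°.
Δλ = atan2(sin θ sin δ cos φ₁, cos δ − sin φ₁ sin φ₂) = atan2(0.2299, 0.2774) = 39.651°.
λ₂ = 32.840° + 39.651° = 72.49°.

-46.93°, 72.49°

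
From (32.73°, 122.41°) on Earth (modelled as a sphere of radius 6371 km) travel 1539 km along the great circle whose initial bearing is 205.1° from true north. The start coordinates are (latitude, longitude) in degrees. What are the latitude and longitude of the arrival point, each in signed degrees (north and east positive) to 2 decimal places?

20.04°, 116.21°

Angular distance δ = d/R = 1539/6371 = 0.24156 rad; initial bearing θ = 3.5797 rad.
sin φ₂ = sin φ₁ cos δ + cos φ₁ sin δ cos θ = (0.5407)(0.9710) + (0.8412)(0.2392)(-0.9056) = 0.3427, so φ₂ = 20.04°.
Δλ = atan2(sin θ sin δ cos φ₁, cos δ − sin φ₁ sin φ₂) = atan2(-0.0854, 0.7856) = -6.201°.
λ₂ = 122.410° − 6.201° = 116.21°.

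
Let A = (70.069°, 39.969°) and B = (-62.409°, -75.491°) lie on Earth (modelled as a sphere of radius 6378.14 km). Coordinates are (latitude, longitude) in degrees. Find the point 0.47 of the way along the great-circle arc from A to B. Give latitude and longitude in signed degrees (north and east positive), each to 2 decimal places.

11.31°, -29.74°

Central angle δ = 2.6930 rad. Interpolating on the sphere with fraction f = 0.47:
P = [sin((1−f)δ)·A + sin(fδ)·B] / sin δ = 2.2821·A + 2.1993·B in Cartesian coordinates,
giving P = (0.8514, -0.4864, 0.1962), i.e. latitude 11.31°, longitude -29.74°.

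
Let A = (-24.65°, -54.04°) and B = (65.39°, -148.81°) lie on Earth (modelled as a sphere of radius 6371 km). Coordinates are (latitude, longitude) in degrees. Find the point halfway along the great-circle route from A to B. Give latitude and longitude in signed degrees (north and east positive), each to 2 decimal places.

Central angle δ = 1.9940 rad. Interpolating on the sphere with fraction f = 0.5:
P = [sin((1−f)δ)·A + sin(fδ)·B] / sin δ = 0.9211·A + 0.9211·B in Cartesian coordinates,
giving P = (0.1635, -0.8763, 0.4533), i.e. latitude 26.95°, longitude -79.43°.

26.95°, -79.43°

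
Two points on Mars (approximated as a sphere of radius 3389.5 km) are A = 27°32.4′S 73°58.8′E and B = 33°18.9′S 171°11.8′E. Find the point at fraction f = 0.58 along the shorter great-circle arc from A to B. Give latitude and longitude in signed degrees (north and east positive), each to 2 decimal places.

The central angle between A and B is δ = 1.4092 rad.
With f = 0.58, the slerp weights are sin((1−f)δ)/sin δ = 0.5653 and sin(fδ)/sin δ = 0.7390.
Weighted sum of the unit vectors: (0.5653)·(0.2447,0.8523,-0.4624) + (0.7390)·(-0.8258,0.1279,-0.5492) = (-0.4719, 0.5763, -0.6672).
Converting back: φ = atan2(z, √(x²+y²)) = -41.85°, λ = atan2(y, x) = 129.31°.

-41.85°, 129.31°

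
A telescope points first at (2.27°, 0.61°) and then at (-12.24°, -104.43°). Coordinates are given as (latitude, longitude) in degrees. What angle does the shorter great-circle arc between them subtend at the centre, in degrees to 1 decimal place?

105.2°

With latitudes φ₁ = 2.270°, φ₂ = -12.240° and longitude difference Δλ = -105.040°:
cos c = sin φ₁ sin φ₂ + cos φ₁ cos φ₂ cos Δλ = (0.0396)(-0.2120) + (0.9992)(0.9773)(-0.2595) = -0.26179,
so c = arccos(-0.26179) = 1.83568 rad.
So the angular separation is 105.2°.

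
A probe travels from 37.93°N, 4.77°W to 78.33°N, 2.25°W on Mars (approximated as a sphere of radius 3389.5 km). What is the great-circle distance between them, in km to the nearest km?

2391 km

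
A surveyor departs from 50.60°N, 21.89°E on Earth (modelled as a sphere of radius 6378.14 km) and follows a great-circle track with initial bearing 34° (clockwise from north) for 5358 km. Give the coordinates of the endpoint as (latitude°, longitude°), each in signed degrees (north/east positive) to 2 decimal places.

65.18°, 119.20°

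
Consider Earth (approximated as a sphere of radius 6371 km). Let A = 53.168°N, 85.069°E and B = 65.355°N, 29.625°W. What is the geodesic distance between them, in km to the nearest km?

5722 km

Let φ₁ = 0.9280 rad, φ₂ = 1.1407 rad, and Δλ = -2.0018 rad.
cos c = sin φ₁ sin φ₂ + cos φ₁ cos φ₂ cos Δλ = (0.8004)(0.9089) + (0.5995)(0.4170)(-0.4178) = 0.62305,
so c = arccos(0.62305) = 0.89815 rad.
Distance = R·c = 6371 × 0.8982 ≈ 5722 km.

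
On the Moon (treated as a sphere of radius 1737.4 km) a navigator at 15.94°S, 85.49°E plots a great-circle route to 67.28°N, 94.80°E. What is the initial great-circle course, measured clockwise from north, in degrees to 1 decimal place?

With φ₁ = -0.2782, φ₂ = 1.1743, Δλ = 0.1625 rad, the forward-azimuth formula gives
θ = atan2( sin Δλ cos φ₂ , cos φ₁ sin φ₂ − sin φ₁ cos φ₂ cos Δλ ) = atan2(0.0625, 0.9916) = 3.61°.
So the initial bearing is 3.6°.

3.6°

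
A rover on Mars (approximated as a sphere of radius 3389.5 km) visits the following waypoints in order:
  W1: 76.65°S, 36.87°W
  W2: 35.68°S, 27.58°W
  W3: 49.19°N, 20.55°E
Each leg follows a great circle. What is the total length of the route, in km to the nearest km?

8056 km

Leg W1→W2: central angle 0.7188 rad, distance 2436.4 km.
Leg W2→W3: central angle 1.6580 rad, distance 5619.9 km.
Total: 2436.4 + 5619.9 ≈ 8056 km.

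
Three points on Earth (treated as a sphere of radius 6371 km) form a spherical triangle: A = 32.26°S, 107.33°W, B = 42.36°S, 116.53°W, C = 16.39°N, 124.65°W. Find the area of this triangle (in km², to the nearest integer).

Side lengths (central angles): a = 1.0337, b = 0.8971, c = 0.2174 rad; semiperimeter s = 1.0741.
By l'Huilier's theorem, tan(E/4) = √[tan(s/2) tan((s−a)/2) tan((s−b)/2) tan((s−c)/2)], giving spherical excess E = 0.0883 rad.
Area = E·R² = 0.0883 × (6371)² ≈ 3583929 km².

3583929 km²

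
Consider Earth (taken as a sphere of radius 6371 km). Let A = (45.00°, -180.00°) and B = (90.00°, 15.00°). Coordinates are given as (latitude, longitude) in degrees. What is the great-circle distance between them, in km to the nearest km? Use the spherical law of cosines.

5004 km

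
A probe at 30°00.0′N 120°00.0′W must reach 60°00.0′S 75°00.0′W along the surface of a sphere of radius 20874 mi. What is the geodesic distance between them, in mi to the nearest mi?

35443 mi

In radians: φ₁ = 0.5236, φ₂ = -1.0472, Δλ = 45.000° = 0.7854 rad.
cos c = sin φ₁ sin φ₂ + cos φ₁ cos φ₂ cos Δλ = (0.5000)(-0.8660) + (0.8660)(0.5000)(0.7071) = -0.12683,
so c = arccos(-0.12683) = 1.69797 rad.
Distance = R·c = 20874 × 1.6980 ≈ 35443 mi.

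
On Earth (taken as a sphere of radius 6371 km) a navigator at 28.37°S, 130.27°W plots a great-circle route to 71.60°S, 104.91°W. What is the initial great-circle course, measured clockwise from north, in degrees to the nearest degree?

With φ₁ = -0.4951, φ₂ = -1.2497, Δλ = 0.4426 rad, the forward-azimuth formula gives
θ = atan2( sin Δλ cos φ₂ , cos φ₁ sin φ₂ − sin φ₁ cos φ₂ cos Δλ ) = atan2(0.1352, -0.6994) = 169.06°.
So the initial bearing is 169°.

169°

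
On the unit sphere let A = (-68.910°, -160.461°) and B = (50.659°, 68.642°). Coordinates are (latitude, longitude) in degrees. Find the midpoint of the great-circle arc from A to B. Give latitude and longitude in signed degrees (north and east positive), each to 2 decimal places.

-18.31°, 102.97°

The central angle between A and B is δ = 2.6279 rad.
With f = 0.5, the slerp weights are sin((1−f)δ)/sin δ = 1.9682 and sin(fδ)/sin δ = 1.9682.
Weighted sum of the unit vectors: (1.9682)·(-0.3391,-0.1203,-0.9330) + (1.9682)·(0.2309,0.5904,0.7734) = (-0.2130, 0.9252, -0.3142).
Converting back: φ = atan2(z, √(x²+y²)) = -18.31°, λ = atan2(y, x) = 102.97°.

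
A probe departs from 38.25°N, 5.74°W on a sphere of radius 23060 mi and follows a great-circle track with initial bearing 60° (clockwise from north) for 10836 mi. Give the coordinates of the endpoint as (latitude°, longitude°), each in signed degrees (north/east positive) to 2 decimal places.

Angular distance δ = d/R = 10836/23060 = 0.46990 rad; initial bearing θ = 1.0472 rad.
sin φ₂ = sin φ₁ cos δ + cos φ₁ sin δ cos θ = (0.6191)(0.8916) + (0.7853)(0.4528)(0.5000) = 0.7298, so φ₂ = 46.87°.
Δλ = atan2(sin θ sin δ cos φ₁, cos δ − sin φ₁ sin φ₂) = atan2(0.3080, 0.4398) = 35.000°.
λ₂ = -5.740° + 35.000° = 29.26°.

46.87°, 29.26°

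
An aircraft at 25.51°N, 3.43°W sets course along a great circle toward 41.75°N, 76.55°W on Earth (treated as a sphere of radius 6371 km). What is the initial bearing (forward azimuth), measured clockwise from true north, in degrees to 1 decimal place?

Δλ = -73.120° = -1.2762 rad.
y = sin Δλ · cos φ₂ = (-0.9569)(0.7461) = -0.7139
x = cos φ₁ sin φ₂ − sin φ₁ cos φ₂ cos Δλ = (0.9025)(0.6659) − (0.4307)(0.7461)(0.2904) = 0.5077
θ = atan2(y, x) = -54.58°; adding 360° gives 305.4°.

305.4°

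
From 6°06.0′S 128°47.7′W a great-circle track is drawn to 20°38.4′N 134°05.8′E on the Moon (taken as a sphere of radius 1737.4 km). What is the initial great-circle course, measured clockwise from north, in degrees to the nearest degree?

290°

With φ₁ = -0.1065, φ₂ = 0.3602, Δλ = -1.6949 rad, the forward-azimuth formula gives
θ = atan2( sin Δλ cos φ₂ , cos φ₁ sin φ₂ − sin φ₁ cos φ₂ cos Δλ ) = atan2(-0.9286, 0.3382) = -69.99°.
Adding 360° brings this into [0°, 360°): 290°.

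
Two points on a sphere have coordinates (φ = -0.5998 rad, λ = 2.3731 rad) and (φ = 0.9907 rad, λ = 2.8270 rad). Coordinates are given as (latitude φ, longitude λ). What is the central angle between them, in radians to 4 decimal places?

In radians: φ₁ = -0.5998, φ₂ = 0.9907, Δλ = 26.007° = 0.4539 rad.
Haversine: a = sin²(Δφ/2) + cos φ₁ cos φ₂ sin²(Δλ/2) = 0.5099 + (0.8254)(0.5481)(0.0506) = 0.53276.
Central angle c = 2·arcsin(√a) = 1.63636 rad.
So the angular separation is 1.6364 rad.

1.6364 rad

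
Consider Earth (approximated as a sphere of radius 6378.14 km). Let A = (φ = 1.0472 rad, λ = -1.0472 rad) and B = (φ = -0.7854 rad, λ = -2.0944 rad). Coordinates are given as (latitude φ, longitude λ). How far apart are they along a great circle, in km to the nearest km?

12893 km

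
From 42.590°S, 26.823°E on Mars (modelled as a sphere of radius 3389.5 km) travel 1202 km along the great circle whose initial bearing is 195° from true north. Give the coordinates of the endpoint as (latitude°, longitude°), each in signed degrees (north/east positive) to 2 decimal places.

-61.83°, 15.85°

Angular distance δ = d/R = 1202/3389.5 = 0.35462 rad; initial bearing θ = 3.4034 rad.
sin φ₂ = sin φ₁ cos δ + cos φ₁ sin δ cos θ = (-0.6767)(0.9378) + (0.7362)(0.3472)(-0.9659) = -0.8816, so φ₂ = -61.83°.
Δλ = atan2(sin θ sin δ cos φ₁, cos δ − sin φ₁ sin φ₂) = atan2(-0.0662, 0.3412) = -10.975°.
λ₂ = 26.823° − 10.975° = 15.85°.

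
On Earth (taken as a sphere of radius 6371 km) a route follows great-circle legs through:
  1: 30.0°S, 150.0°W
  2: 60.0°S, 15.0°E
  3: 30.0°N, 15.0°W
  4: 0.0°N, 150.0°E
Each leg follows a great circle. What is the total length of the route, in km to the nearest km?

Leg 1→2: central angle 1.5560 rad, distance 9913.5 km.
Leg 2→3: central angle 1.6288 rad, distance 10377.3 km.
Leg 3→4: central angle 2.5617 rad, distance 16320.5 km.
Total: 9913.5 + 10377.3 + 16320.5 ≈ 36611 km.

36611 km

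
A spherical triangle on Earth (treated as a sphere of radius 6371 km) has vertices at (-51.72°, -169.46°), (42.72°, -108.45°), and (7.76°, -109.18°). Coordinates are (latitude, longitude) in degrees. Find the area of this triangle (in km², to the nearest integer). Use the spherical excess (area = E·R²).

Side lengths (central angles): a = 0.6103, b = 1.3712, c = 1.8881 rad; semiperimeter s = 1.9347.
By l'Huilier's theorem, tan(E/4) = √[tan(s/2) tan((s−a)/2) tan((s−b)/2) tan((s−c)/2)], giving spherical excess E = 0.3489 rad.
Area = E·R² = 0.3489 × (6371)² ≈ 14160765 km².

14160765 km²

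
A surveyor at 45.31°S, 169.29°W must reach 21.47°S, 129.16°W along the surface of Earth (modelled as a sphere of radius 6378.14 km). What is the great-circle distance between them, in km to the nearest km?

In radians: φ₁ = -0.7908, φ₂ = -0.3747, Δλ = 40.130° = 0.7004 rad.
Haversine: a = sin²(Δφ/2) + cos φ₁ cos φ₂ sin²(Δλ/2) = 0.0427 + (0.7033)(0.9306)(0.1177) = 0.11970.
Central angle c = 2·arcsin(√a) = 0.70655 rad.
Distance = R·c = 6378.14 × 0.7066 ≈ 4506 km.

4506 km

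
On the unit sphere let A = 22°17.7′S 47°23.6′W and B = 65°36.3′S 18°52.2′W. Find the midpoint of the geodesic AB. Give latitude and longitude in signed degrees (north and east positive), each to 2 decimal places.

-44.71°, -38.69°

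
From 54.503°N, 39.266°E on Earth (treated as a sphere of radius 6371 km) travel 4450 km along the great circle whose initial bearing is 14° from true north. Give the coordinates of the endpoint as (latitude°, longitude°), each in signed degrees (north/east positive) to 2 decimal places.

Angular distance δ = d/R = 4450/6371 = 0.69848 rad; initial bearing θ = 0.2443 rad.
sin φ₂ = sin φ₁ cos δ + cos φ₁ sin δ cos θ = (0.8141)(0.7658) + (0.5807)(0.6431)(0.9703) = 0.9858, so φ₂ = 80.33°.
Δλ = atan2(sin θ sin δ cos φ₁, cos δ − sin φ₁ sin φ₂) = atan2(0.0903, -0.0368) = 112.143°.
λ₂ = 39.266° + 112.143° = 151.41°.

80.33°, 151.41°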